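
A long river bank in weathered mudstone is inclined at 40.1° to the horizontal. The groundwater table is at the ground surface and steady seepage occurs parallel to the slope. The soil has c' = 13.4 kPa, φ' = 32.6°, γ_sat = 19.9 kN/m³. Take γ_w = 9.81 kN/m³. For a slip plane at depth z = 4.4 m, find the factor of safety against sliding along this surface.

FS = 0.70

With seepage parallel to the slope and the water table at the surface, the effective normal stress on the slip plane uses the buoyant unit weight γ' = γ_sat − γ_w while the driving shear stress uses γ_sat:
FS = [c' + γ' z cos²β tanφ'] / [γ_sat z sinβ cosβ]
γ' = 19.9 − 9.81 = 10.09 kN/m³
Numerator = 13.4 + 10.09·4.4·cos²40.1°·tan32.6° = 13.4 + 10.09·4.4·0.5851·0.6395 = 30.013 kPa
Denominator = 19.9·4.4·sin40.1°·cos40.1° = 19.9·4.4·0.6441·0.7649 = 43.141 kPa
FS = 30.013 / 43.141 = 0.696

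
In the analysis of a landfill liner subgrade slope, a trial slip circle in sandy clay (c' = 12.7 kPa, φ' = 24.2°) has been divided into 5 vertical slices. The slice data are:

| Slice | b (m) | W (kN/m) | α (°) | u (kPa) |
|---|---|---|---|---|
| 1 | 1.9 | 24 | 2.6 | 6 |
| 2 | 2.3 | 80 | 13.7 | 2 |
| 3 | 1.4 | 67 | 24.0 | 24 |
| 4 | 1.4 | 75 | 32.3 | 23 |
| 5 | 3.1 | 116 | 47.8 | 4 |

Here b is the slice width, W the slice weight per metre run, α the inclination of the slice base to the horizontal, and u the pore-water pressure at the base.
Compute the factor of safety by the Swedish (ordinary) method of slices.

Ordinary method of slices: FS = Σ[c'·Δl_i + (W_i cosα_i − u_i·Δl_i)·tanφ'] / Σ W_i sinα_i, with Δl_i = b_i / cosα_i.
Slice 1: Δl = 1.9/cos2.6° = 1.902 m; N'_1 = 24·cos2.6° − 6·1.902 = 12.6; c'Δl = 24.15; W sinα = 1.1
Slice 2: Δl = 2.3/cos13.7° = 2.367 m; N'_2 = 80·cos13.7° − 2·2.367 = 73.0; c'Δl = 30.07; W sinα = 18.9
Slice 3: Δl = 1.4/cos24.0° = 1.532 m; N'_3 = 67·cos24.0° − 24·1.532 = 24.4; c'Δl = 19.46; W sinα = 27.3
Slice 4: Δl = 1.4/cos32.3° = 1.656 m; N'_4 = 75·cos32.3° − 23·1.656 = 25.3; c'Δl = 21.03; W sinα = 40.1
Slice 5: Δl = 3.1/cos47.8° = 4.615 m; N'_5 = 116·cos47.8° − 4·4.615 = 59.5; c'Δl = 58.61; W sinα = 85.9
Σc'Δl = 153.3 kN/m; ΣN' = 194.7 kN/m; ΣW sinα = 173.3 kN/m
Resisting = 153.3 + 194.7·tan24.2° = 153.3 + 87.5 = 240.8 kN/m
FS = 240.8 / 173.3 = 1.390

FS = 1.39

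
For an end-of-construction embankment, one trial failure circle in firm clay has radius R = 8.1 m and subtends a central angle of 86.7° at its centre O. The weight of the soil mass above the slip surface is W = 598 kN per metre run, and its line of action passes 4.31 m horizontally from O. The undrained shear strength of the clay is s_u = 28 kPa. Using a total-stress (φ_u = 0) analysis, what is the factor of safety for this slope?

FS = 1.08

Taking moments about the centre O, the resisting moment is provided by the undrained shear strength acting along the arc:
Arc length L_a = R·θ = 8.1·(86.7°·π/180) = 8.1·1.5132 = 12.26 m
M_R = s_u·L_a·R = 28·12.26·8.1 = 2779.9 kN·m/m
M_D = W·d = 598·4.31 = 2577.4 kN·m/m
FS = M_R / M_D = 2779.9 / 2577.4 = 1.079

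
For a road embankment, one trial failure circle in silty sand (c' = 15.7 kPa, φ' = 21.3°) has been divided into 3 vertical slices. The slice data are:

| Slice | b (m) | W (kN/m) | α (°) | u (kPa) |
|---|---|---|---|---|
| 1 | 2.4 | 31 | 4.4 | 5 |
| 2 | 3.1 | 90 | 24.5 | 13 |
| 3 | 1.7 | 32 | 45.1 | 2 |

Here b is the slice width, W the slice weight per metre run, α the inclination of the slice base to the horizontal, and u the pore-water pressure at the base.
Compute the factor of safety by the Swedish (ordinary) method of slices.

FS = 2.53

Ordinary method of slices: FS = Σ[c'·Δl_i + (W_i cosα_i − u_i·Δl_i)·tanφ'] / Σ W_i sinα_i, with Δl_i = b_i / cosα_i.
Slice 1: Δl = 2.4/cos4.4° = 2.407 m; N'_1 = 31·cos4.4° − 5·2.407 = 18.9; c'Δl = 37.79; W sinα = 2.4
Slice 2: Δl = 3.1/cos24.5° = 3.407 m; N'_2 = 90·cos24.5° − 13·3.407 = 37.6; c'Δl = 53.49; W sinα = 37.3
Slice 3: Δl = 1.7/cos45.1° = 2.408 m; N'_3 = 32·cos45.1° − 2·2.408 = 17.8; c'Δl = 37.81; W sinα = 22.7
Σc'Δl = 129.1 kN/m; ΣN' = 74.3 kN/m; ΣW sinα = 62.4 kN/m
Resisting = 129.1 + 74.3·tan21.3° = 129.1 + 29.0 = 158.0 kN/m
FS = 158.0 / 62.4 = 2.534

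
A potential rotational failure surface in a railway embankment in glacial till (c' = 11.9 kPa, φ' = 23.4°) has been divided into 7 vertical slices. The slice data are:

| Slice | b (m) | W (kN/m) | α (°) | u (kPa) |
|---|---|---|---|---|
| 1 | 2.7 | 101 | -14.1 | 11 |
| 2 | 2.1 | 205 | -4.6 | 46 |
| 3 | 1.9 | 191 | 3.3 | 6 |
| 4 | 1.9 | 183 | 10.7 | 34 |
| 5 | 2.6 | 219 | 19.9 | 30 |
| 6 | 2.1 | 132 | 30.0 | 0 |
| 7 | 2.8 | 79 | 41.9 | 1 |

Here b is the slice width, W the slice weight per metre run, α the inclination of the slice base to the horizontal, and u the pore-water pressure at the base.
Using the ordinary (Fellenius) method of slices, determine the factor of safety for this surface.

FS = 2.74

Ordinary method of slices: FS = Σ[c'·Δl_i + (W_i cosα_i − u_i·Δl_i)·tanφ'] / Σ W_i sinα_i, with Δl_i = b_i / cosα_i.
Slice 1: Δl = 2.7/cos(-14.1°) = 2.784 m; N'_1 = 101·cos(-14.1°) − 11·2.784 = 67.3; c'Δl = 33.13; W sinα = -24.6
Slice 2: Δl = 2.1/cos(-4.6°) = 2.107 m; N'_2 = 205·cos(-4.6°) − 46·2.107 = 107.4; c'Δl = 25.07; W sinα = -16.4
Slice 3: Δl = 1.9/cos3.3° = 1.903 m; N'_3 = 191·cos3.3° − 6·1.903 = 179.3; c'Δl = 22.65; W sinα = 11.0
Slice 4: Δl = 1.9/cos10.7° = 1.934 m; N'_4 = 183·cos10.7° − 34·1.934 = 114.1; c'Δl = 23.01; W sinα = 34.0
Slice 5: Δl = 2.6/cos19.9° = 2.765 m; N'_5 = 219·cos19.9° − 30·2.765 = 123.0; c'Δl = 32.90; W sinα = 74.5
Slice 6: Δl = 2.1/cos30.0° = 2.425 m; N'_6 = 132·cos30.0° − 0·2.425 = 114.3; c'Δl = 28.86; W sinα = 66.0
Slice 7: Δl = 2.8/cos41.9° = 3.762 m; N'_7 = 79·cos41.9° − 1·3.762 = 55.0; c'Δl = 44.77; W sinα = 52.8
Σc'Δl = 210.4 kN/m; ΣN' = 760.4 kN/m; ΣW sinα = 197.2 kN/m
Resisting = 210.4 + 760.4·tan23.4° = 210.4 + 329.1 = 539.4 kN/m
FS = 539.4 / 197.2 = 2.735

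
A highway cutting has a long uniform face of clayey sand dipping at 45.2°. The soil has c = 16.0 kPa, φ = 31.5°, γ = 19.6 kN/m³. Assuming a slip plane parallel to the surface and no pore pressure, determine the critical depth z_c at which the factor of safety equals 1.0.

Setting FS = 1.00 in FS = [c + γz cos²β tanφ] / [γz sinβ cosβ] and solving for z:
z = c / [γ cosβ (FS·sinβ − cosβ·tanφ)]
  = 16.0 / [19.6·cos45.2°·(1.00·sin45.2° − cos45.2°·tan31.5°)]
  = 16.0 / [19.6·0.7046·(1.00·0.7096 − 0.7046·0.6128)]
  = 16.0 / 3.8362 = 4.171 m

z_c = 4.17 m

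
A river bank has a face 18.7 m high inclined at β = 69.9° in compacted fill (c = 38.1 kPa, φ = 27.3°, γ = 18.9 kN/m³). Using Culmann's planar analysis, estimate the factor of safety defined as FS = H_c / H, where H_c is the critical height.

FS = 1.36

H_c = (4c/γ) · sinβ cosφ / [1 − cos(β − φ)]
    = (4·38.1/18.9) · sin69.9°·cos27.3° / [1 − cos42.6°]
    = 8.063 · 0.8345 / 0.2639 = 25.50 m
FS = H_c / H = 25.50 / 18.7 = 1.364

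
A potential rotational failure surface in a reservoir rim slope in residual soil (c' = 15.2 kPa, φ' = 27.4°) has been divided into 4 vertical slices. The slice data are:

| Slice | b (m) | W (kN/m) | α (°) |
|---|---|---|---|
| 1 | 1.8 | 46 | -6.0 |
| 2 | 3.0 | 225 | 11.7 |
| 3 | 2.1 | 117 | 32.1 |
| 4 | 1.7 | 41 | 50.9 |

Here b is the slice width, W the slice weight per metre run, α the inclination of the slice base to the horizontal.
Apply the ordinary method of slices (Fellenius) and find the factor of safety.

Ordinary method of slices: FS = Σ[c'·Δl_i + (W_i cosα_i)·tanφ'] / Σ W_i sinα_i, with Δl_i = b_i / cosα_i.
Slice 1: Δl = 1.8/cos(-6.0°) = 1.810 m; N'_1 = 46·cos(-6.0°) = 45.7; c'Δl = 27.51; W sinα = -4.8
Slice 2: Δl = 3.0/cos11.7° = 3.064 m; N'_2 = 225·cos11.7° = 220.3; c'Δl = 46.57; W sinα = 45.6
Slice 3: Δl = 2.1/cos32.1° = 2.479 m; N'_3 = 117·cos32.1° = 99.1; c'Δl = 37.68; W sinα = 62.2
Slice 4: Δl = 1.7/cos50.9° = 2.696 m; N'_4 = 41·cos50.9° = 25.9; c'Δl = 40.97; W sinα = 31.8
Σc'Δl = 152.7 kN/m; ΣN' = 391.0 kN/m; ΣW sinα = 134.8 kN/m
Resisting = 152.7 + 391.0·tan27.4° = 152.7 + 202.7 = 355.4 kN/m
FS = 355.4 / 134.8 = 2.637

FS = 2.64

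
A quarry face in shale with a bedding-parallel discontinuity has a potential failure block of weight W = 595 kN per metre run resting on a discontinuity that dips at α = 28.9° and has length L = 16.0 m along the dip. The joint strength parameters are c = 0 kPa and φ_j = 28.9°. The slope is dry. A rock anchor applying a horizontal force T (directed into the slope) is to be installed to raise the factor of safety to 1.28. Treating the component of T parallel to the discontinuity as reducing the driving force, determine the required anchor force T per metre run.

T = 58 kN/m

Resolving forces along and normal to the sliding plane, with the horizontal anchor force T adding T·sinα to the effective normal force and T·cosα acting up the plane against the driving force:
FS = [cL + (W cosα + T sinα) tanφ_j] / [W sinα − T cosα]
Without the anchor: N' = 520.9 kN/m, driving T_d = 287.6 kN/m, resisting R = 0·16.0 + 520.9·tan28.9° = 287.6 kN/m, FS = 1.00.
Setting FS = 1.28 and solving for T:
1.28·(287.6 − T cos28.9°) = 287.6 + T sin28.9°·tan28.9°
T·(sin28.9°·tan28.9° + 1.28·cos28.9°) = 1.28·287.6 − 287.6
T·(0.4833·0.5520 + 1.28·0.8755) = 368.1 − 287.6 = 80.5
T·1.3874 = 80.5
T = 58.0 kN/m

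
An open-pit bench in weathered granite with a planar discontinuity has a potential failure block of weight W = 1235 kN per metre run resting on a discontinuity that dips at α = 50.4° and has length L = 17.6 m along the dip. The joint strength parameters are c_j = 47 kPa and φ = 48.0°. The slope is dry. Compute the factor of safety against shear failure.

FS = 1.79

Resolving the block weight along and normal to the plane and applying the Mohr–Coulomb strength on the joint:
N' = W cosα = 1235·cos50.4° = 787.2 kN/m
Driving force T = W sinα = 1235·sin50.4° = 951.6 kN/m
Resisting force R = c_j·L + N'·tanφ = 47·17.6 + 787.2·tan48.0° = 827.2 + 874.3 = 1701.5 kN/m
FS = R / T = 1701.5 / 951.6 = 1.788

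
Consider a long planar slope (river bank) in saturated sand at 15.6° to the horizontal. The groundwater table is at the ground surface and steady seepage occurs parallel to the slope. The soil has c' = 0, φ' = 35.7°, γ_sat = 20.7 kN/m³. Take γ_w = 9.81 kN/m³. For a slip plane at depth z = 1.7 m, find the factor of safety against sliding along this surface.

FS = 1.35

With seepage parallel to the slope and the water table at the surface, the effective normal stress on the slip plane uses the buoyant unit weight γ' = γ_sat − γ_w while the driving shear stress uses γ_sat:
FS = [c' + γ' z cos²β tanφ'] / [γ_sat z sinβ cosβ]
(For c' = 0 this reduces to FS = (γ'/γ_sat)·tanφ'/tanβ.)
γ' = 20.7 − 9.81 = 10.89 kN/m³
Numerator = 0.0 + 10.89·1.7·cos²15.6°·tan35.7° = 0.0 + 10.89·1.7·0.9277·0.7186 = 12.341 kPa
Denominator = 20.7·1.7·sin15.6°·cos15.6° = 20.7·1.7·0.2689·0.9632 = 9.115 kPa
FS = 12.341 / 9.115 = 1.354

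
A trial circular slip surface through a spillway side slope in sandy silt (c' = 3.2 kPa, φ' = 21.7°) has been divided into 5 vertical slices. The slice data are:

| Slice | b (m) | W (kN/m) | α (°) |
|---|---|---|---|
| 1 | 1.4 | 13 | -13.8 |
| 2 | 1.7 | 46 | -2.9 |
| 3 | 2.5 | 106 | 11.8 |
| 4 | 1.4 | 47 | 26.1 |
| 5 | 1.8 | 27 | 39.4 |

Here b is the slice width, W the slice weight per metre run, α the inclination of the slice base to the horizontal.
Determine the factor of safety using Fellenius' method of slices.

Ordinary method of slices: FS = Σ[c'·Δl_i + (W_i cosα_i)·tanφ'] / Σ W_i sinα_i, with Δl_i = b_i / cosα_i.
Slice 1: Δl = 1.4/cos(-13.8°) = 1.442 m; N'_1 = 13·cos(-13.8°) = 12.6; c'Δl = 4.61; W sinα = -3.1
Slice 2: Δl = 1.7/cos(-2.9°) = 1.702 m; N'_2 = 46·cos(-2.9°) = 45.9; c'Δl = 5.45; W sinα = -2.3
Slice 3: Δl = 2.5/cos11.8° = 2.554 m; N'_3 = 106·cos11.8° = 103.8; c'Δl = 8.17; W sinα = 21.7
Slice 4: Δl = 1.4/cos26.1° = 1.559 m; N'_4 = 47·cos26.1° = 42.2; c'Δl = 4.99; W sinα = 20.7
Slice 5: Δl = 1.8/cos39.4° = 2.329 m; N'_5 = 27·cos39.4° = 20.9; c'Δl = 7.45; W sinα = 17.1
Σc'Δl = 30.7 kN/m; ΣN' = 225.4 kN/m; ΣW sinα = 54.1 kN/m
Resisting = 30.7 + 225.4·tan21.7° = 30.7 + 89.7 = 120.4 kN/m
FS = 120.4 / 54.1 = 2.227

FS = 2.23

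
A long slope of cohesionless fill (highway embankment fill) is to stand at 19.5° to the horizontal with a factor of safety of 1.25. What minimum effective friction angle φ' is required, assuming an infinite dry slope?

φ' = 23.9°

FS = tanφ'/tanβ ⇒ tanφ' = FS · tanβ = 1.25 · tan19.5° = 0.4426
φ' = arctan(0.4426) = 23.88°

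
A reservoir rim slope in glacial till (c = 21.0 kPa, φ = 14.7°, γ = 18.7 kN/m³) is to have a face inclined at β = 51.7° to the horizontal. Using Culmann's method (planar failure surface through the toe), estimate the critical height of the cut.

Culmann's analysis gives the critical failure plane at α_cr = (β + φ)/2 = (51.7 + 14.7)/2 = 33.2°, and the critical height
H_c = (4c/γ) · sinβ cosφ / [1 − cos(β − φ)]
    = (4·21.0/18.7) · sin51.7°·cos14.7° / [1 − cos(37.0°)]
    = 4.492 · 0.7848·0.9673 / [1 − 0.7986]
    = 4.492 · 0.7591 / 0.2014
    = 16.93 m

H_c = 16.93 m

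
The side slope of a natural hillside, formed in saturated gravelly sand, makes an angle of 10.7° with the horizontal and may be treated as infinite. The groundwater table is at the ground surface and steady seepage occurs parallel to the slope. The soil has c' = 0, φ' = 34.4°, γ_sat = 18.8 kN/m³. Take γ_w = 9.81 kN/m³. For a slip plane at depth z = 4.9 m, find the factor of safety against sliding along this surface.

FS = 1.73

With seepage parallel to the slope and the water table at the surface, the effective normal stress on the slip plane uses the buoyant unit weight γ' = γ_sat − γ_w while the driving shear stress uses γ_sat:
FS = [c' + γ' z cos²β tanφ'] / [γ_sat z sinβ cosβ]
(For c' = 0 this reduces to FS = (γ'/γ_sat)·tanφ'/tanβ.)
γ' = 18.8 − 9.81 = 8.99 kN/m³
Numerator = 0.0 + 8.99·4.9·cos²10.7°·tan34.4° = 0.0 + 8.99·4.9·0.9655·0.6847 = 29.123 kPa
Denominator = 18.8·4.9·sin10.7°·cos10.7° = 18.8·4.9·0.1857·0.9826 = 16.806 kPa
FS = 29.123 / 16.806 = 1.733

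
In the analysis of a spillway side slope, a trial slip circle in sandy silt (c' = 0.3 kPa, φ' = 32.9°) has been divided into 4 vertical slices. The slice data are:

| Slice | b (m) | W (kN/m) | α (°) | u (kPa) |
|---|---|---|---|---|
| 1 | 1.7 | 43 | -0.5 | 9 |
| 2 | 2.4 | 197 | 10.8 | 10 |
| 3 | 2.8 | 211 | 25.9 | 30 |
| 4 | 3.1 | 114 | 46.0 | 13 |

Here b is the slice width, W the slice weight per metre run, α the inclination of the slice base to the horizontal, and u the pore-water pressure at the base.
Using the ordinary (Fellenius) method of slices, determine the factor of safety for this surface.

Ordinary method of slices: FS = Σ[c'·Δl_i + (W_i cosα_i − u_i·Δl_i)·tanφ'] / Σ W_i sinα_i, with Δl_i = b_i / cosα_i.
Slice 1: Δl = 1.7/cos(-0.5°) = 1.700 m; N'_1 = 43·cos(-0.5°) − 9·1.700 = 27.7; c'Δl = 0.51; W sinα = -0.4
Slice 2: Δl = 2.4/cos10.8° = 2.443 m; N'_2 = 197·cos10.8° − 10·2.443 = 169.1; c'Δl = 0.73; W sinα = 36.9
Slice 3: Δl = 2.8/cos25.9° = 3.113 m; N'_3 = 211·cos25.9° − 30·3.113 = 96.4; c'Δl = 0.93; W sinα = 92.2
Slice 4: Δl = 3.1/cos46.0° = 4.463 m; N'_4 = 114·cos46.0° − 13·4.463 = 21.2; c'Δl = 1.34; W sinα = 82.0
Σc'Δl = 3.5 kN/m; ΣN' = 314.4 kN/m; ΣW sinα = 210.7 kN/m
Resisting = 3.5 + 314.4·tan32.9° = 3.5 + 203.4 = 206.9 kN/m
FS = 206.9 / 210.7 = 0.982

FS = 0.98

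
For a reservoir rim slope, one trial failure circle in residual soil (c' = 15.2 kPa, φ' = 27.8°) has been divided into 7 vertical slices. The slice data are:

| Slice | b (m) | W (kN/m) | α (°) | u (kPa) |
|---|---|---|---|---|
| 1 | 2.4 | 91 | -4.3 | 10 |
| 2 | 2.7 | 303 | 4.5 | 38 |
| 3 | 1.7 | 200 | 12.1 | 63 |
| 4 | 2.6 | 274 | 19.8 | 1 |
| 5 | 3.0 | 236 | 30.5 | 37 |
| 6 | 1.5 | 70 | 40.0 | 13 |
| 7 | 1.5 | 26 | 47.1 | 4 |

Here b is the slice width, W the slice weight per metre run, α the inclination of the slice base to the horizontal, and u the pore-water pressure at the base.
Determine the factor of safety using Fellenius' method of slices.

Ordinary method of slices: FS = Σ[c'·Δl_i + (W_i cosα_i − u_i·Δl_i)·tanφ'] / Σ W_i sinα_i, with Δl_i = b_i / cosα_i.
Slice 1: Δl = 2.4/cos(-4.3°) = 2.407 m; N'_1 = 91·cos(-4.3°) − 10·2.407 = 66.7; c'Δl = 36.58; W sinα = -6.8
Slice 2: Δl = 2.7/cos4.5° = 2.708 m; N'_2 = 303·cos4.5° − 38·2.708 = 199.1; c'Δl = 41.17; W sinα = 23.8
Slice 3: Δl = 1.7/cos12.1° = 1.739 m; N'_3 = 200·cos12.1° − 63·1.739 = 86.0; c'Δl = 26.43; W sinα = 41.9
Slice 4: Δl = 2.6/cos19.8° = 2.763 m; N'_4 = 274·cos19.8° − 1·2.763 = 255.0; c'Δl = 42.00; W sinα = 92.8
Slice 5: Δl = 3.0/cos30.5° = 3.482 m; N'_5 = 236·cos30.5° − 37·3.482 = 74.5; c'Δl = 52.92; W sinα = 119.8
Slice 6: Δl = 1.5/cos40.0° = 1.958 m; N'_6 = 70·cos40.0° − 13·1.958 = 28.2; c'Δl = 29.76; W sinα = 45.0
Slice 7: Δl = 1.5/cos47.1° = 2.204 m; N'_7 = 26·cos47.1° − 4·2.204 = 8.9; c'Δl = 33.49; W sinα = 19.0
Σc'Δl = 262.4 kN/m; ΣN' = 718.5 kN/m; ΣW sinα = 335.5 kN/m
Resisting = 262.4 + 718.5·tan27.8° = 262.4 + 378.8 = 641.2 kN/m
FS = 641.2 / 335.5 = 1.911

FS = 1.91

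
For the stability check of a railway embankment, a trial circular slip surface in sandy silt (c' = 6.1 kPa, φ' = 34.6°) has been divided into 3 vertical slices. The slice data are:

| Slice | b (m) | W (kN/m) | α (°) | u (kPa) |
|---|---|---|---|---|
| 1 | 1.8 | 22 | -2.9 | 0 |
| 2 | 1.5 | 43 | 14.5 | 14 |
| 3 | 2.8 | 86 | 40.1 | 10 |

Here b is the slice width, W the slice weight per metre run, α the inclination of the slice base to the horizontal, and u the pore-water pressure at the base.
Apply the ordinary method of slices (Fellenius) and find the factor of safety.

FS = 1.41

Ordinary method of slices: FS = Σ[c'·Δl_i + (W_i cosα_i − u_i·Δl_i)·tanφ'] / Σ W_i sinα_i, with Δl_i = b_i / cosα_i.
Slice 1: Δl = 1.8/cos(-2.9°) = 1.802 m; N'_1 = 22·cos(-2.9°) − 0·1.802 = 22.0; c'Δl = 10.99; W sinα = -1.1
Slice 2: Δl = 1.5/cos14.5° = 1.549 m; N'_2 = 43·cos14.5° − 14·1.549 = 19.9; c'Δl = 9.45; W sinα = 10.8
Slice 3: Δl = 2.8/cos40.1° = 3.661 m; N'_3 = 86·cos40.1° − 10·3.661 = 29.2; c'Δl = 22.33; W sinα = 55.4
Σc'Δl = 42.8 kN/m; ΣN' = 71.1 kN/m; ΣW sinα = 65.0 kN/m
Resisting = 42.8 + 71.1·tan34.6° = 42.8 + 49.0 = 91.8 kN/m
FS = 91.8 / 65.0 = 1.412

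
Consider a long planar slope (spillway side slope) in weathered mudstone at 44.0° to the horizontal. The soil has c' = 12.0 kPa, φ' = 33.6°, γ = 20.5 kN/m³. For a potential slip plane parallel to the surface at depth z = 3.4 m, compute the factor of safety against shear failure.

For an infinite slope with a slip plane parallel to the surface (no pore pressure): FS = [c' + γz cos²β tanφ'] / [γz sinβ cosβ].
γz = 20.5·3.4 = 69.70 kN/m²
Numerator = 12.0 + 69.70·cos²44.0°·tan33.6° = 12.0 + 69.70·0.5174·0.6644 = 35.962 kPa
Denominator = 69.70·sin44.0°·cos44.0° = 69.70·0.6947·0.7193 = 34.829 kPa
FS = 35.962 / 34.829 = 1.033

FS = 1.03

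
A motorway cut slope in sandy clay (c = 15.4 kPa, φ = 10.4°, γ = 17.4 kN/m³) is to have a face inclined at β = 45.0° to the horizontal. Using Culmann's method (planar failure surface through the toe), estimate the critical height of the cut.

Culmann's analysis gives the critical failure plane at α_cr = (β + φ)/2 = (45.0 + 10.4)/2 = 27.7°, and the critical height
H_c = (4c/γ) · sinβ cosφ / [1 − cos(β − φ)]
    = (4·15.4/17.4) · sin45.0°·cos10.4° / [1 − cos(34.6°)]
    = 3.540 · 0.7071·0.9836 / [1 − 0.8231]
    = 3.540 · 0.6955 / 0.1769
    = 13.92 m

H_c = 13.92 m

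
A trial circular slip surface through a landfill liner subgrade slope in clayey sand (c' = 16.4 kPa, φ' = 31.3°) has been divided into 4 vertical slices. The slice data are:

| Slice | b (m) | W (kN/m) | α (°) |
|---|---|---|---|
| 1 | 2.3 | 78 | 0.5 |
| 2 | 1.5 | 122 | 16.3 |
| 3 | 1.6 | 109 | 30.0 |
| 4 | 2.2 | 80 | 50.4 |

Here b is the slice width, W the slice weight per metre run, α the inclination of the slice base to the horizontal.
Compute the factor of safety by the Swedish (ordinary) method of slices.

Ordinary method of slices: FS = Σ[c'·Δl_i + (W_i cosα_i)·tanφ'] / Σ W_i sinα_i, with Δl_i = b_i / cosα_i.
Slice 1: Δl = 2.3/cos0.5° = 2.300 m; N'_1 = 78·cos0.5° = 78.0; c'Δl = 37.72; W sinα = 0.7
Slice 2: Δl = 1.5/cos16.3° = 1.563 m; N'_2 = 122·cos16.3° = 117.1; c'Δl = 25.63; W sinα = 34.2
Slice 3: Δl = 1.6/cos30.0° = 1.848 m; N'_3 = 109·cos30.0° = 94.4; c'Δl = 30.30; W sinα = 54.5
Slice 4: Δl = 2.2/cos50.4° = 3.451 m; N'_4 = 80·cos50.4° = 51.0; c'Δl = 56.60; W sinα = 61.6
Σc'Δl = 150.3 kN/m; ΣN' = 340.5 kN/m; ΣW sinα = 151.1 kN/m
Resisting = 150.3 + 340.5·tan31.3° = 150.3 + 207.0 = 357.3 kN/m
FS = 357.3 / 151.1 = 2.365

FS = 2.37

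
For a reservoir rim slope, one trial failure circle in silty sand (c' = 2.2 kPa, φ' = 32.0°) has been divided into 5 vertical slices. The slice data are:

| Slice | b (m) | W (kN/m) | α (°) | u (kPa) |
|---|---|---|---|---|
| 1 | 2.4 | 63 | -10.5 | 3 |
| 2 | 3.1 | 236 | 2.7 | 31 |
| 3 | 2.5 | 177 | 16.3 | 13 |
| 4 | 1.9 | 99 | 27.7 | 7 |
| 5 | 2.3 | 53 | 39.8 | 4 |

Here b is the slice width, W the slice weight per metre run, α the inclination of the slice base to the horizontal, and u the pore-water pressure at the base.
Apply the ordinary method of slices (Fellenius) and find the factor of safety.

Ordinary method of slices: FS = Σ[c'·Δl_i + (W_i cosα_i − u_i·Δl_i)·tanφ'] / Σ W_i sinα_i, with Δl_i = b_i / cosα_i.
Slice 1: Δl = 2.4/cos(-10.5°) = 2.441 m; N'_1 = 63·cos(-10.5°) − 3·2.441 = 54.6; c'Δl = 5.37; W sinα = -11.5
Slice 2: Δl = 3.1/cos2.7° = 3.103 m; N'_2 = 236·cos2.7° − 31·3.103 = 139.5; c'Δl = 6.83; W sinα = 11.1
Slice 3: Δl = 2.5/cos16.3° = 2.605 m; N'_3 = 177·cos16.3° − 13·2.605 = 136.0; c'Δl = 5.73; W sinα = 49.7
Slice 4: Δl = 1.9/cos27.7° = 2.146 m; N'_4 = 99·cos27.7° − 7·2.146 = 72.6; c'Δl = 4.72; W sinα = 46.0
Slice 5: Δl = 2.3/cos39.8° = 2.994 m; N'_5 = 53·cos39.8° − 4·2.994 = 28.7; c'Δl = 6.59; W sinα = 33.9
Σc'Δl = 29.2 kN/m; ΣN' = 431.6 kN/m; ΣW sinα = 129.3 kN/m
Resisting = 29.2 + 431.6·tan32.0° = 29.2 + 269.7 = 298.9 kN/m
FS = 298.9 / 129.3 = 2.312

FS = 2.31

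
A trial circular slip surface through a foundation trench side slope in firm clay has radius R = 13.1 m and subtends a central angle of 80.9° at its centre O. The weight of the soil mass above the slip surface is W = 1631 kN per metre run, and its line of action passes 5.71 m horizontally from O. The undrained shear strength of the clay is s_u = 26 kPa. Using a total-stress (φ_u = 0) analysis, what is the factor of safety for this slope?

FS = 0.68

Taking moments about the centre O, the resisting moment is provided by the undrained shear strength acting along the arc:
Arc length L_a = R·θ = 13.1·(80.9°·π/180) = 13.1·1.4120 = 18.50 m
M_R = s_u·L_a·R = 26·18.50·13.1 = 6300.0 kN·m/m
M_D = W·d = 1631·5.71 = 9313.0 kN·m/m
FS = M_R / M_D = 6300.0 / 9313.0 = 0.676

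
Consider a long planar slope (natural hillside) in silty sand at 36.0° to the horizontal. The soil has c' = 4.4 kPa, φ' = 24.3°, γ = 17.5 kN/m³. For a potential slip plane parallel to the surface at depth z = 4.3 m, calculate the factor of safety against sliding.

For an infinite slope with a slip plane parallel to the surface (no pore pressure): FS = [c' + γz cos²β tanφ'] / [γz sinβ cosβ].
γz = 17.5·4.3 = 75.25 kN/m²
Numerator = 4.4 + 75.25·cos²36.0°·tan24.3° = 4.4 + 75.25·0.6545·0.4515 = 26.638 kPa
Denominator = 75.25·sin36.0°·cos36.0° = 75.25·0.5878·0.8090 = 35.784 kPa
FS = 26.638 / 35.784 = 0.744

FS = 0.74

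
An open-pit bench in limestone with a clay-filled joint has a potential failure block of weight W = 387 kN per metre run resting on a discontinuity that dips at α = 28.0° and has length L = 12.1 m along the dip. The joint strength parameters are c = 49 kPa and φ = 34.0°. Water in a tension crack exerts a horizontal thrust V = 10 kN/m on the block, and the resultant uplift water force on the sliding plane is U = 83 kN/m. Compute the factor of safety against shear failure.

Resolving the block weight along and normal to the plane and applying the Mohr–Coulomb strength on the joint:
N' = W cosα − U − V sinα = 387·cos28.0° − 83 − 10·sin28.0° = 254.0 kN/m
Driving force T = W sinα + V cosα = 387·sin28.0° + 10·cos28.0° = 190.5 kN/m
Resisting force R = c·L + N'·tanφ = 49·12.1 + 254.0·tan34.0° = 592.9 + 171.3 = 764.2 kN/m
FS = R / T = 764.2 / 190.5 = 4.011

FS = 4.01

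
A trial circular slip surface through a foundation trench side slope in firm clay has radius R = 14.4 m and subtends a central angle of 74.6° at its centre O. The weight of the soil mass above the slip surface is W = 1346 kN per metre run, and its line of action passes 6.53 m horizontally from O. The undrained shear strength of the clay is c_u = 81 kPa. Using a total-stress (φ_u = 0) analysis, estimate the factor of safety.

Taking moments about the centre O, the resisting moment is provided by the undrained shear strength acting along the arc:
Arc length L_a = R·θ = 14.4·(74.6°·π/180) = 14.4·1.3020 = 18.75 m
M_R = c_u·L_a·R = 81·18.75·14.4 = 21868.9 kN·m/m
M_D = W·d = 1346·6.53 = 8789.4 kN·m/m
FS = M_R / M_D = 21868.9 / 8789.4 = 2.488

FS = 2.49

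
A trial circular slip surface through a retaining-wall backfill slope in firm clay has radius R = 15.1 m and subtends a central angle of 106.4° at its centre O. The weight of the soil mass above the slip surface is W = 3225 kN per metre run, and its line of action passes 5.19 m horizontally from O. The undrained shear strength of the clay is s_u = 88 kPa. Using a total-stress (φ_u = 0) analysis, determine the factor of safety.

Taking moments about the centre O, the resisting moment is provided by the undrained shear strength acting along the arc:
Arc length L_a = R·θ = 15.1·(106.4°·π/180) = 15.1·1.8570 = 28.04 m
M_R = s_u·L_a·R = 88·28.04·15.1 = 37261.1 kN·m/m
M_D = W·d = 3225·5.19 = 16737.8 kN·m/m
FS = M_R / M_D = 37261.1 / 16737.8 = 2.226

FS = 2.23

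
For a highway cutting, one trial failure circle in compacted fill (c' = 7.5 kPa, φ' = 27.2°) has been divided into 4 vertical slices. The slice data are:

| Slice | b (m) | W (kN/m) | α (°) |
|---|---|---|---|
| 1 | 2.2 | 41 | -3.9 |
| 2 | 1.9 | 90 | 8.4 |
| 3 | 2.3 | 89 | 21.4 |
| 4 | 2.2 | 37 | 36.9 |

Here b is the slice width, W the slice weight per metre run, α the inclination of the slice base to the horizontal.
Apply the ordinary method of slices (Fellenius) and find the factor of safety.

Ordinary method of slices: FS = Σ[c'·Δl_i + (W_i cosα_i)·tanφ'] / Σ W_i sinα_i, with Δl_i = b_i / cosα_i.
Slice 1: Δl = 2.2/cos(-3.9°) = 2.205 m; N'_1 = 41·cos(-3.9°) = 40.9; c'Δl = 16.54; W sinα = -2.8
Slice 2: Δl = 1.9/cos8.4° = 1.921 m; N'_2 = 90·cos8.4° = 89.0; c'Δl = 14.40; W sinα = 13.1
Slice 3: Δl = 2.3/cos21.4° = 2.470 m; N'_3 = 89·cos21.4° = 82.9; c'Δl = 18.53; W sinα = 32.5
Slice 4: Δl = 2.2/cos36.9° = 2.751 m; N'_4 = 37·cos36.9° = 29.6; c'Δl = 20.63; W sinα = 22.2
Σc'Δl = 70.1 kN/m; ΣN' = 242.4 kN/m; ΣW sinα = 65.0 kN/m
Resisting = 70.1 + 242.4·tan27.2° = 70.1 + 124.6 = 194.7 kN/m
FS = 194.7 / 65.0 = 2.993

FS = 2.99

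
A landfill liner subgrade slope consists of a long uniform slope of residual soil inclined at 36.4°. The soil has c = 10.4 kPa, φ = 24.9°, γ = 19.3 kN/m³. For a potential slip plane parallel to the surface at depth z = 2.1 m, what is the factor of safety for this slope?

For an infinite slope with a slip plane parallel to the surface (no pore pressure): FS = [c + γz cos²β tanφ] / [γz sinβ cosβ].
γz = 19.3·2.1 = 40.53 kN/m²
Numerator = 10.4 + 40.53·cos²36.4°·tan24.9° = 10.4 + 40.53·0.6479·0.4642 = 22.588 kPa
Denominator = 40.53·sin36.4°·cos36.4° = 40.53·0.5934·0.8049 = 19.359 kPa
FS = 22.588 / 19.359 = 1.167

FS = 1.17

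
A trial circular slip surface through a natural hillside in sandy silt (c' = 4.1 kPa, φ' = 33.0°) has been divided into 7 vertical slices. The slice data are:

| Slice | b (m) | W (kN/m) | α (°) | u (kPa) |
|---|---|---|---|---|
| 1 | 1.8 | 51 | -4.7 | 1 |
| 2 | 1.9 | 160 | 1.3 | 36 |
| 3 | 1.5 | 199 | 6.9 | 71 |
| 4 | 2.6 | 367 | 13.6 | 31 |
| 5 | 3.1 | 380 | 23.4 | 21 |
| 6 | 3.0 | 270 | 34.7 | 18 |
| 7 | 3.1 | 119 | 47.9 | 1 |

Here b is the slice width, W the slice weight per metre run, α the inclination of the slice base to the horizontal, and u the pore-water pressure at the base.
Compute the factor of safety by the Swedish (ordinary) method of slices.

Ordinary method of slices: FS = Σ[c'·Δl_i + (W_i cosα_i − u_i·Δl_i)·tanφ'] / Σ W_i sinα_i, with Δl_i = b_i / cosα_i.
Slice 1: Δl = 1.8/cos(-4.7°) = 1.806 m; N'_1 = 51·cos(-4.7°) − 1·1.806 = 49.0; c'Δl = 7.40; W sinα = -4.2
Slice 2: Δl = 1.9/cos1.3° = 1.900 m; N'_2 = 160·cos1.3° − 36·1.900 = 91.5; c'Δl = 7.79; W sinα = 3.6
Slice 3: Δl = 1.5/cos6.9° = 1.511 m; N'_3 = 199·cos6.9° − 71·1.511 = 90.3; c'Δl = 6.19; W sinα = 23.9
Slice 4: Δl = 2.6/cos13.6° = 2.675 m; N'_4 = 367·cos13.6° − 31·2.675 = 273.8; c'Δl = 10.97; W sinα = 86.3
Slice 5: Δl = 3.1/cos23.4° = 3.378 m; N'_5 = 380·cos23.4° − 21·3.378 = 277.8; c'Δl = 13.85; W sinα = 150.9
Slice 6: Δl = 3.0/cos34.7° = 3.649 m; N'_6 = 270·cos34.7° − 18·3.649 = 156.3; c'Δl = 14.96; W sinα = 153.7
Slice 7: Δl = 3.1/cos47.9° = 4.624 m; N'_7 = 119·cos47.9° − 1·4.624 = 75.2; c'Δl = 18.96; W sinα = 88.3
Σc'Δl = 80.1 kN/m; ΣN' = 1013.9 kN/m; ΣW sinα = 502.6 kN/m
Resisting = 80.1 + 1013.9·tan33.0° = 80.1 + 658.4 = 738.6 kN/m
FS = 738.6 / 502.6 = 1.470

FS = 1.47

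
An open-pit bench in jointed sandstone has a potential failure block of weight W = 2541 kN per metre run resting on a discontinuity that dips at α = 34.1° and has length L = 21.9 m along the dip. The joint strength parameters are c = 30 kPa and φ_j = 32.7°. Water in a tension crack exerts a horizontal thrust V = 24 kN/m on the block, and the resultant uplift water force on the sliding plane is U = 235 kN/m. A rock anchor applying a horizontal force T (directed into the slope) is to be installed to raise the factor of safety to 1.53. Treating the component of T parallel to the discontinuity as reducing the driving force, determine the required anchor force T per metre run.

T = 222 kN/m

Resolving forces along and normal to the sliding plane, with the horizontal anchor force T adding T·sinα to the effective normal force and T·cosα acting up the plane against the driving force:
FS = [cL + (W cosα − U − V sinα + T sinα) tanφ_j] / [W sinα + V cosα − T cosα]
Without the anchor: N' = 1855.6 kN/m, driving T_d = 1444.5 kN/m, resisting R = 30·21.9 + 1855.6·tan32.7° = 1848.3 kN/m, FS = 1.28.
Setting FS = 1.53 and solving for T:
1.53·(1444.5 − T cos34.1°) = 1848.3 + T sin34.1°·tan32.7°
T·(sin34.1°·tan32.7° + 1.53·cos34.1°) = 1.53·1444.5 − 1848.3
T·(0.5606·0.6420 + 1.53·0.8281) = 2210.0 − 1848.3 = 361.7
T·1.6269 = 361.7
T = 222.3 kN/m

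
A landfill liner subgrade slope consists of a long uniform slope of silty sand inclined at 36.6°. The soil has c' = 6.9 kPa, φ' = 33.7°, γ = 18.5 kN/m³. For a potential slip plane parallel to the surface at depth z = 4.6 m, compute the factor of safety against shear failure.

FS = 1.07

For an infinite slope with a slip plane parallel to the surface (no pore pressure): FS = [c' + γz cos²β tanφ'] / [γz sinβ cosβ].
γz = 18.5·4.6 = 85.10 kN/m²
Numerator = 6.9 + 85.10·cos²36.6°·tan33.7° = 6.9 + 85.10·0.6445·0.6669 = 43.479 kPa
Denominator = 85.10·sin36.6°·cos36.6° = 85.10·0.5962·0.8028 = 40.734 kPa
FS = 43.479 / 40.734 = 1.067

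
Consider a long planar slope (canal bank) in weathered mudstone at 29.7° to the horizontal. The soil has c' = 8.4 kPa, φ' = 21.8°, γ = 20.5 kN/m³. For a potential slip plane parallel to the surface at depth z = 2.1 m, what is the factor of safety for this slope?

FS = 1.15

For an infinite slope with a slip plane parallel to the surface (no pore pressure): FS = [c' + γz cos²β tanφ'] / [γz sinβ cosβ].
γz = 20.5·2.1 = 43.05 kN/m²
Numerator = 8.4 + 43.05·cos²29.7°·tan21.8° = 8.4 + 43.05·0.7545·0.4000 = 21.392 kPa
Denominator = 43.05·sin29.7°·cos29.7° = 43.05·0.4955·0.8686 = 18.527 kPa
FS = 21.392 / 18.527 = 1.155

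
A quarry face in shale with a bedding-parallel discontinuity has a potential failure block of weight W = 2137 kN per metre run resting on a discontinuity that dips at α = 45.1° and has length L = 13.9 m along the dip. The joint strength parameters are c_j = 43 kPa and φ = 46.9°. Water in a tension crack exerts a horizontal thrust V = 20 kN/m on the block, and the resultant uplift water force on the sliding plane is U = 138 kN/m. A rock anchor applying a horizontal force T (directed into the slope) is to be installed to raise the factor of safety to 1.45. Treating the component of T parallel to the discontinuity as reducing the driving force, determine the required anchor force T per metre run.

T = 95 kN/m

Resolving forces along and normal to the sliding plane, with the horizontal anchor force T adding T·sinα to the effective normal force and T·cosα acting up the plane against the driving force:
FS = [c_jL + (W cosα − U − V sinα + T sinα) tanφ] / [W sinα + V cosα − T cosα]
Without the anchor: N' = 1356.3 kN/m, driving T_d = 1527.8 kN/m, resisting R = 43·13.9 + 1356.3·tan46.9° = 2047.1 kN/m, FS = 1.34.
Setting FS = 1.45 and solving for T:
1.45·(1527.8 − T cos45.1°) = 2047.1 + T sin45.1°·tan46.9°
T·(sin45.1°·tan46.9° + 1.45·cos45.1°) = 1.45·1527.8 − 2047.1
T·(0.7083·1.0686 + 1.45·0.7059) = 2215.4 − 2047.1 = 168.3
T·1.7805 = 168.3
T = 94.5 kN/m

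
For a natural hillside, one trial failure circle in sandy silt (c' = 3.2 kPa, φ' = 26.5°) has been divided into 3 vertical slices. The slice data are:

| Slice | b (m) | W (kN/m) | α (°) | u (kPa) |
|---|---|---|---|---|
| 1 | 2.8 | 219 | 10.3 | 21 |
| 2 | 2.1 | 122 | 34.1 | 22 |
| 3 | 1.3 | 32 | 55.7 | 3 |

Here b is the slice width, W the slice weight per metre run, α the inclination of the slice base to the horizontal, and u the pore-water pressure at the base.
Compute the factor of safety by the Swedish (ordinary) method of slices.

Ordinary method of slices: FS = Σ[c'·Δl_i + (W_i cosα_i − u_i·Δl_i)·tanφ'] / Σ W_i sinα_i, with Δl_i = b_i / cosα_i.
Slice 1: Δl = 2.8/cos10.3° = 2.846 m; N'_1 = 219·cos10.3° − 21·2.846 = 155.7; c'Δl = 9.11; W sinα = 39.2
Slice 2: Δl = 2.1/cos34.1° = 2.536 m; N'_2 = 122·cos34.1° − 22·2.536 = 45.2; c'Δl = 8.12; W sinα = 68.4
Slice 3: Δl = 1.3/cos55.7° = 2.307 m; N'_3 = 32·cos55.7° − 3·2.307 = 11.1; c'Δl = 7.38; W sinα = 26.4
Σc'Δl = 24.6 kN/m; ΣN' = 212.1 kN/m; ΣW sinα = 134.0 kN/m
Resisting = 24.6 + 212.1·tan26.5° = 24.6 + 105.7 = 130.3 kN/m
FS = 130.3 / 134.0 = 0.973

FS = 0.97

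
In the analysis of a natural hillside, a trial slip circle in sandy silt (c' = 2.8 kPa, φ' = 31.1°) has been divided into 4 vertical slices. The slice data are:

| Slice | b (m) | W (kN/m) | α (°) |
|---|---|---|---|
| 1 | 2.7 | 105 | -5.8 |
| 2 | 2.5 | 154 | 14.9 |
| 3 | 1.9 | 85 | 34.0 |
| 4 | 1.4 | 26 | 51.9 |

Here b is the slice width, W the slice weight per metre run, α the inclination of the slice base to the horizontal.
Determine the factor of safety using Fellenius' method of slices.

Ordinary method of slices: FS = Σ[c'·Δl_i + (W_i cosα_i)·tanφ'] / Σ W_i sinα_i, with Δl_i = b_i / cosα_i.
Slice 1: Δl = 2.7/cos(-5.8°) = 2.714 m; N'_1 = 105·cos(-5.8°) = 104.5; c'Δl = 7.60; W sinα = -10.6
Slice 2: Δl = 2.5/cos14.9° = 2.587 m; N'_2 = 154·cos14.9° = 148.8; c'Δl = 7.24; W sinα = 39.6
Slice 3: Δl = 1.9/cos34.0° = 2.292 m; N'_3 = 85·cos34.0° = 70.5; c'Δl = 6.42; W sinα = 47.5
Slice 4: Δl = 1.4/cos51.9° = 2.269 m; N'_4 = 26·cos51.9° = 16.0; c'Δl = 6.35; W sinα = 20.5
Σc'Δl = 27.6 kN/m; ΣN' = 339.8 kN/m; ΣW sinα = 97.0 kN/m
Resisting = 27.6 + 339.8·tan31.1° = 27.6 + 205.0 = 232.6 kN/m
FS = 232.6 / 97.0 = 2.398

FS = 2.40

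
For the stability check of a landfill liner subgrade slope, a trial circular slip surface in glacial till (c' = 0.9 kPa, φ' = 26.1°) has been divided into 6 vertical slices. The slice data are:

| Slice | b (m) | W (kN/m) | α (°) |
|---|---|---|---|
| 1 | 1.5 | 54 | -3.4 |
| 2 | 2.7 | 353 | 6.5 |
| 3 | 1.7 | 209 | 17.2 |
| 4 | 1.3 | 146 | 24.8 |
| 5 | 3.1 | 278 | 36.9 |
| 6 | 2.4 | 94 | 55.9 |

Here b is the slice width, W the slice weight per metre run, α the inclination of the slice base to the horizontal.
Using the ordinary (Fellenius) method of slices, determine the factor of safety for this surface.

FS = 1.26

Ordinary method of slices: FS = Σ[c'·Δl_i + (W_i cosα_i)·tanφ'] / Σ W_i sinα_i, with Δl_i = b_i / cosα_i.
Slice 1: Δl = 1.5/cos(-3.4°) = 1.503 m; N'_1 = 54·cos(-3.4°) = 53.9; c'Δl = 1.35; W sinα = -3.2
Slice 2: Δl = 2.7/cos6.5° = 2.717 m; N'_2 = 353·cos6.5° = 350.7; c'Δl = 2.45; W sinα = 40.0
Slice 3: Δl = 1.7/cos17.2° = 1.780 m; N'_3 = 209·cos17.2° = 199.7; c'Δl = 1.60; W sinα = 61.8
Slice 4: Δl = 1.3/cos24.8° = 1.432 m; N'_4 = 146·cos24.8° = 132.5; c'Δl = 1.29; W sinα = 61.2
Slice 5: Δl = 3.1/cos36.9° = 3.877 m; N'_5 = 278·cos36.9° = 222.3; c'Δl = 3.49; W sinα = 166.9
Slice 6: Δl = 2.4/cos55.9° = 4.281 m; N'_6 = 94·cos55.9° = 52.7; c'Δl = 3.85; W sinα = 77.8
Σc'Δl = 14.0 kN/m; ΣN' = 1011.8 kN/m; ΣW sinα = 404.6 kN/m
Resisting = 14.0 + 1011.8·tan26.1° = 14.0 + 495.7 = 509.7 kN/m
FS = 509.7 / 404.6 = 1.260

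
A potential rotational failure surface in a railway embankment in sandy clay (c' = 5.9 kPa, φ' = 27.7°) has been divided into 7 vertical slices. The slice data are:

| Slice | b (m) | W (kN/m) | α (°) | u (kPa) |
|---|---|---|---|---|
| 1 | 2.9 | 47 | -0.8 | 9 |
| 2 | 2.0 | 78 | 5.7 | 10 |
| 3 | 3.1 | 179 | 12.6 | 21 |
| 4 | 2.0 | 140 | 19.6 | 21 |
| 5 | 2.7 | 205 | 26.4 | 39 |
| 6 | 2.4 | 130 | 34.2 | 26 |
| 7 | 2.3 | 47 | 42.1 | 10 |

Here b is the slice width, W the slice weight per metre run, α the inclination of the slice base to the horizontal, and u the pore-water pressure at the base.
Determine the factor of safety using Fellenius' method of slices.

Ordinary method of slices: FS = Σ[c'·Δl_i + (W_i cosα_i − u_i·Δl_i)·tanφ'] / Σ W_i sinα_i, with Δl_i = b_i / cosα_i.
Slice 1: Δl = 2.9/cos(-0.8°) = 2.900 m; N'_1 = 47·cos(-0.8°) − 9·2.900 = 20.9; c'Δl = 17.11; W sinα = -0.7
Slice 2: Δl = 2.0/cos5.7° = 2.010 m; N'_2 = 78·cos5.7° − 10·2.010 = 57.5; c'Δl = 11.86; W sinα = 7.7
Slice 3: Δl = 3.1/cos12.6° = 3.177 m; N'_3 = 179·cos12.6° − 21·3.177 = 108.0; c'Δl = 18.74; W sinα = 39.0
Slice 4: Δl = 2.0/cos19.6° = 2.123 m; N'_4 = 140·cos19.6° − 21·2.123 = 87.3; c'Δl = 12.53; W sinα = 47.0
Slice 5: Δl = 2.7/cos26.4° = 3.014 m; N'_5 = 205·cos26.4° − 39·3.014 = 66.1; c'Δl = 17.78; W sinα = 91.2
Slice 6: Δl = 2.4/cos34.2° = 2.902 m; N'_6 = 130·cos34.2° − 26·2.902 = 32.1; c'Δl = 17.12; W sinα = 73.1
Slice 7: Δl = 2.3/cos42.1° = 3.100 m; N'_7 = 47·cos42.1° − 10·3.100 = 3.9; c'Δl = 18.29; W sinα = 31.5
Σc'Δl = 113.4 kN/m; ΣN' = 375.7 kN/m; ΣW sinα = 288.8 kN/m
Resisting = 113.4 + 375.7·tan27.7° = 113.4 + 197.2 = 310.7 kN/m
FS = 310.7 / 288.8 = 1.076

FS = 1.08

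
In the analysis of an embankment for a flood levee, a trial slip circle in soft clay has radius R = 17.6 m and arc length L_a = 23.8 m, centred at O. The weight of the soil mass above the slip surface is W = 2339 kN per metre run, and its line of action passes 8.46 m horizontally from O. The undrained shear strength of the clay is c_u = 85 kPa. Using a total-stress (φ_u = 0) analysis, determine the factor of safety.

Taking moments about the centre O, the resisting moment is provided by the undrained shear strength acting along the arc:
M_R = c_u·L_a·R = 85·23.80·17.6 = 35604.8 kN·m/m
M_D = W·d = 2339·8.46 = 19787.9 kN·m/m
FS = M_R / M_D = 35604.8 / 19787.9 = 1.799

FS = 1.80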